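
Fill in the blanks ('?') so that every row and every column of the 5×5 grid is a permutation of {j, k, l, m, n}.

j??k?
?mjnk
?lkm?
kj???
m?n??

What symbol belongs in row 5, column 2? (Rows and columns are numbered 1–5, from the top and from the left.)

At row 1, column 2: row 1 has {j,k}; column 2 has {j,l,m}; that leaves n.
At row 2, column 1: row 2 has {j,k,m,n}; column 1 has {j,k,m}; that leaves l.
At row 3, column 1: row 3 has {k,l,m}; column 1 has {j,k,l,m}; that leaves n.
At row 3, column 5: row 3 has {k,l,m,n}; column 5 has {k}; that leaves j.
At row 4, column 4: row 4 has {j,k}; column 4 has {k,m,n}; that leaves l.
At row 5, column 2: row 5 has {m,n}; column 2 has {j,l,m,n}; that leaves k.

k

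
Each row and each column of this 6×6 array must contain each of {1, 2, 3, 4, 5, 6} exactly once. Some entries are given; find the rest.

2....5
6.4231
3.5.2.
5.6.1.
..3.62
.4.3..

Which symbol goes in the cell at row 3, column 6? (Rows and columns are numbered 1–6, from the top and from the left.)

4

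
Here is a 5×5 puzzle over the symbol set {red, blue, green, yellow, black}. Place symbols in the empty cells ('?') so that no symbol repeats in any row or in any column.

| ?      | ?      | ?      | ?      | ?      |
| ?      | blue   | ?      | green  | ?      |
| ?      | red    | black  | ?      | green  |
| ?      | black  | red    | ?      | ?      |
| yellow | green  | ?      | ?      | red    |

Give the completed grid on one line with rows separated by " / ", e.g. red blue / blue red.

black yellow green red blue / red blue yellow green black / blue red black yellow green / green black red blue yellow / yellow green blue black red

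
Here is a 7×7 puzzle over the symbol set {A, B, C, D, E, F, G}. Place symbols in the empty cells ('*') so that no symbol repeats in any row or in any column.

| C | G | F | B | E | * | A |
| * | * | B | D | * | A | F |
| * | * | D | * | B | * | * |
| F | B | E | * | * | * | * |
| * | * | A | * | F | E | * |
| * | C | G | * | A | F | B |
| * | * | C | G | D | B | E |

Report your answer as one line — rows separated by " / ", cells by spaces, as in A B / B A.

C G F B E D A / G E B D C A F / E A D F B G C / F B E A G C D / B D A C F E G / D C G E A F B / A F C G D B E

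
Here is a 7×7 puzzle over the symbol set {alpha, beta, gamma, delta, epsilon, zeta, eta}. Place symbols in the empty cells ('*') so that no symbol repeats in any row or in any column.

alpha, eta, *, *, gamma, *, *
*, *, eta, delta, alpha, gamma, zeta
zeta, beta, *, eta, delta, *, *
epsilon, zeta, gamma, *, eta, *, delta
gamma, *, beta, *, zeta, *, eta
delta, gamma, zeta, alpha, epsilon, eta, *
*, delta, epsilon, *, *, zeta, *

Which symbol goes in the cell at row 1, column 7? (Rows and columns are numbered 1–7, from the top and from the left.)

epsilon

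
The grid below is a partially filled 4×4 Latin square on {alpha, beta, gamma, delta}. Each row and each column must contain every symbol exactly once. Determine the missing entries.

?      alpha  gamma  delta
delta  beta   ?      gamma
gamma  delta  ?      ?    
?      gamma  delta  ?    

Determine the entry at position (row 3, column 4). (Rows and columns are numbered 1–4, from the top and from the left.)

alpha

(r1,c1) = beta
(r2,c3) = alpha
(r3,c3) = beta
(r3,c4) = alpha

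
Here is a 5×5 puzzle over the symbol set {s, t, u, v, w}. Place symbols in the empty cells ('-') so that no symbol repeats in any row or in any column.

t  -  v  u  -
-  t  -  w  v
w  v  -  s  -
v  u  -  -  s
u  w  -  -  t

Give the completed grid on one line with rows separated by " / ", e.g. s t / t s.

t s v u w / s t u w v / w v t s u / v u w t s / u w s v t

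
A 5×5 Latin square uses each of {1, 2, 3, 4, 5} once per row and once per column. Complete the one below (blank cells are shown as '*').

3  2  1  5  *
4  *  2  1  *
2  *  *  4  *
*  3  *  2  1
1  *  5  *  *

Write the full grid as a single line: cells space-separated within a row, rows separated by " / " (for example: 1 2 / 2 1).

3 2 1 5 4 / 4 5 2 1 3 / 2 1 3 4 5 / 5 3 4 2 1 / 1 4 5 3 2

(r1,c5) = 4
(r2,c2) = 5
(r2,c5) = 3
(r3,c2) = 1
(r3,c3) = 3
(r3,c5) = 5
(r4,c1) = 5
(r4,c3) = 4
(r5,c2) = 4
(r5,c4) = 3
(r5,c5) = 2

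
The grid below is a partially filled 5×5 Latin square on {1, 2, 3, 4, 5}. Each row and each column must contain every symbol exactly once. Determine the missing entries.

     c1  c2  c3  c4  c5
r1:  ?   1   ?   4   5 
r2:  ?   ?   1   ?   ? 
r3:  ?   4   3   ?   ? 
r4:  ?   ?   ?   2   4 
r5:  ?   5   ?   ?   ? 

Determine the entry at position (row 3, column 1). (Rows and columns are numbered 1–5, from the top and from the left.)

Cell (r1,c3): row 1 has {1,4,5}; column 3 has {1,3} → 2.
Cell (r4,c2): row 4 has {2,4}; column 2 has {1,4,5} → 3.
Cell (r4,c3): row 4 has {2,3,4}; column 3 has {1,2,3} → 5.
Cell (r5,c3): row 5 has {5}; column 3 has {1,2,3,5} → 4.
Cell (r1,c1): row 1 has {1,2,4,5}; column 1 is empty so far → 3.
Cell (r2,c2): row 2 has {1}; column 2 has {1,3,4,5} → 2.
Cell (r2,c5): row 2 has {1,2}; column 5 has {4,5} → 3.
Cell (r4,c1): row 4 has {2,3,4,5}; column 1 has {3} → 1.
Cell (r5,c1): row 5 has {4,5}; column 1 has {1,3} → 2.
Cell (r5,c5): row 5 has {2,4,5}; column 5 has {3,4,5} → 1.
Cell (r2,c4): row 2 has {1,2,3}; column 4 has {2,4} → 5.
Cell (r3,c1): row 3 has {3,4}; column 1 has {1,2,3} → 5.

5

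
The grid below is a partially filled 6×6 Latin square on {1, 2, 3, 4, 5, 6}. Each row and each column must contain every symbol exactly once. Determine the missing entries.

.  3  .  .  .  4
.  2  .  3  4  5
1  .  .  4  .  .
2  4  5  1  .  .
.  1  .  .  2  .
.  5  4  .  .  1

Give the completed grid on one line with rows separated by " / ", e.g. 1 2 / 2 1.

5 3 2 6 1 4 / 6 2 1 3 4 5 / 1 6 3 4 5 2 / 2 4 5 1 3 6 / 4 1 6 5 2 3 / 3 5 4 2 6 1

(r2,c1): row 2 has {2,3,4,5}; column 1 has {1,2}, so it must be 6.
(r2,c3): row 2 has {2,3,4,5,6}; column 3 has {4,5}, so it must be 1.
(r3,c2): row 3 has {1,4}; column 2 has {1,2,3,4,5}, so it must be 6.
(r6,c1): row 6 has {1,4,5}; column 1 has {1,2,6}, so it must be 3.
(r6,c5): row 6 has {1,3,4,5}; column 5 has {2,4}, so it must be 6.
(r1,c1): row 1 has {3,4}; column 1 has {1,2,3,6}, so it must be 5.
(r1,c5): row 1 has {3,4,5}; column 5 has {2,4,6}, so it must be 1.
(r4,c5): row 4 has {1,2,4,5}; column 5 has {1,2,4,6}, so it must be 3.
(r4,c6): row 4 has {1,2,3,4,5}; column 6 has {1,4,5}, so it must be 6.
(r5,c1): row 5 has {1,2}; column 1 has {1,2,3,5,6}, so it must be 4.
(r5,c6): row 5 has {1,2,4}; column 6 has {1,4,5,6}, so it must be 3.
(r6,c4): row 6 has {1,3,4,5,6}; column 4 has {1,3,4}, so it must be 2.
(r1,c4): row 1 has {1,3,4,5}; column 4 has {1,2,3,4}, so it must be 6.
(r3,c5): row 3 has {1,4,6}; column 5 has {1,2,3,4,6}, so it must be 5.
(r3,c6): row 3 has {1,4,5,6}; column 6 has {1,3,4,5,6}, so it must be 2.
(r5,c3): row 5 has {1,2,3,4}; column 3 has {1,4,5}, so it must be 6.
(r5,c4): row 5 has {1,2,3,4,6}; column 4 has {1,2,3,4,6}, so it must be 5.
(r1,c3): row 1 has {1,3,4,5,6}; column 3 has {1,4,5,6}, so it must be 2.
(r3,c3): row 3 has {1,2,4,5,6}; column 3 has {1,2,4,5,6}, so it must be 3.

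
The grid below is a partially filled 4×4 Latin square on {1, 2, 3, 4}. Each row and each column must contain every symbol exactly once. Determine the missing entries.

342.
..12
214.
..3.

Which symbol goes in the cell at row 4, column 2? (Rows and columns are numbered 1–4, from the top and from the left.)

2

At row 1, column 4: row 1 has {2,3,4}; column 4 has {2}; that leaves 1.
At row 2, column 1: row 2 has {1,2}; column 1 has {2,3}; that leaves 4.
At row 2, column 2: row 2 has {1,2,4}; column 2 has {1,4}; that leaves 3.
At row 3, column 4: row 3 has {1,2,4}; column 4 has {1,2}; that leaves 3.
At row 4, column 1: row 4 has {3}; column 1 has {2,3,4}; that leaves 1.
At row 4, column 2: row 4 has {1,3}; column 2 has {1,3,4}; that leaves 2.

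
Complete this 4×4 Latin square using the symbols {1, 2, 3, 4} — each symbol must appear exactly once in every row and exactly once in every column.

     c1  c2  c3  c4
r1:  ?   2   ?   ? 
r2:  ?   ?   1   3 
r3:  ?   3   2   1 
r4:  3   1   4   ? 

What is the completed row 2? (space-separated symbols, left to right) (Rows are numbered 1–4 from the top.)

2 4 1 3

(r1,c3) = 3
(r1,c4) = 4
(r2,c2) = 4
(r3,c1) = 4
(r4,c4) = 2
(r1,c1) = 1
(r2,c1) = 2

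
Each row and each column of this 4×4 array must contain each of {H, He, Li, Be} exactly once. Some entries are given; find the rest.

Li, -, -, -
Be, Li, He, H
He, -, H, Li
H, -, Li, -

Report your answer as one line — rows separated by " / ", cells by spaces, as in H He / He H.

Li H Be He / Be Li He H / He Be H Li / H He Li Be

(r1,c3): row 1 has {Li}; column 3 has {H,He,Li}, so it must be Be.
(r1,c4): row 1 has {Li,Be}; column 4 has {H,Li}, so it must be He.
(r3,c2): row 3 has {H,He,Li}; column 2 has {Li}, so it must be Be.
(r4,c2): row 4 has {H,Li}; column 2 has {Li,Be}, so it must be He.
(r4,c4): row 4 has {H,He,Li}; column 4 has {H,He,Li}, so it must be Be.
(r1,c2): row 1 has {He,Li,Be}; column 2 has {He,Li,Be}, so it must be H.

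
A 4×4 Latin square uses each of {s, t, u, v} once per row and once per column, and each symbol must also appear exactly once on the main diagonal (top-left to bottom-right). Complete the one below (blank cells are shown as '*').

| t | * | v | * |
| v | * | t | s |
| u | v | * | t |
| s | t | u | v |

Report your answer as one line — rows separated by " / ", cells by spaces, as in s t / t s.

At row 1, column 4: row 1 has {t,v}; column 4 has {s,t,v}; that leaves u.
At row 2, column 2: row 2 has {s,t,v}; column 2 has {t,v}; the diagonal has {t,v}; that leaves u.
At row 3, column 3: row 3 has {t,u,v}; column 3 has {t,u,v}; the diagonal has {t,u,v}; that leaves s.
At row 1, column 2: row 1 has {t,u,v}; column 2 has {t,u,v}; that leaves s.

t s v u / v u t s / u v s t / s t u v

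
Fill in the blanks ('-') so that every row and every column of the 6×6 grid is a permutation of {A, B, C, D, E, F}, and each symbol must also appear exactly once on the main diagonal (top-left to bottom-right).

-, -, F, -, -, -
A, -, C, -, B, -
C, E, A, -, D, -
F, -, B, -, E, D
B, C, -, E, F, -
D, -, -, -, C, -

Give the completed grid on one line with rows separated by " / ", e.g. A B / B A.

At row 1, column 1: row 1 has {F}; column 1 has {A,B,C,D,F}; the diagonal has {A,F}; that leaves E.
At row 1, column 5: row 1 has {E,F}; column 5 has {B,C,D,E,F}; that leaves A.
At row 2, column 2: row 2 has {A,B,C}; column 2 has {C,E}; the diagonal has {A,E,F}; that leaves D.
At row 2, column 4: row 2 has {A,B,C,D}; column 4 has {E}; that leaves F.
At row 2, column 6: row 2 has {A,B,C,D,F}; column 6 has {D}; that leaves E.
At row 3, column 4: row 3 has {A,C,D,E}; column 4 has {E,F}; that leaves B.
At row 3, column 6: row 3 has {A,B,C,D,E}; column 6 has {D,E}; that leaves F.
At row 4, column 2: row 4 has {B,D,E,F}; column 2 has {C,D,E}; that leaves A.
At row 4, column 4: row 4 has {A,B,D,E,F}; column 4 has {B,E,F}; the diagonal has {A,D,E,F}; that leaves C.
At row 5, column 3: row 5 has {B,C,E,F}; column 3 has {A,B,C,F}; that leaves D.
At row 5, column 6: row 5 has {B,C,D,E,F}; column 6 has {D,E,F}; that leaves A.
At row 6, column 3: row 6 has {C,D}; column 3 has {A,B,C,D,F}; that leaves E.
At row 6, column 4: row 6 has {C,D,E}; column 4 has {B,C,E,F}; that leaves A.
At row 6, column 6: row 6 has {A,C,D,E}; column 6 has {A,D,E,F}; the diagonal has {A,C,D,E,F}; that leaves B.
At row 1, column 2: row 1 has {A,E,F}; column 2 has {A,C,D,E}; that leaves B.
At row 1, column 4: row 1 has {A,B,E,F}; column 4 has {A,B,C,E,F}; that leaves D.
At row 1, column 6: row 1 has {A,B,D,E,F}; column 6 has {A,B,D,E,F}; that leaves C.
At row 6, column 2: row 6 has {A,B,C,D,E}; column 2 has {A,B,C,D,E}; that leaves F.

E B F D A C / A D C F B E / C E A B D F / F A B C E D / B C D E F A / D F E A C B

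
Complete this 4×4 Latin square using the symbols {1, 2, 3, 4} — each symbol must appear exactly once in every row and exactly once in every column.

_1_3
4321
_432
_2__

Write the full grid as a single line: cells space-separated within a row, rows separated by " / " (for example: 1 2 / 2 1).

2 1 4 3 / 4 3 2 1 / 1 4 3 2 / 3 2 1 4

(r1,c1): row 1 has {1,3}; column 1 has {4}, so it must be 2.
(r1,c3): row 1 has {1,2,3}; column 3 has {2,3}, so it must be 4.
(r3,c1): row 3 has {2,3,4}; column 1 has {2,4}, so it must be 1.
(r4,c1): row 4 has {2}; column 1 has {1,2,4}, so it must be 3.
(r4,c3): row 4 has {2,3}; column 3 has {2,3,4}, so it must be 1.
(r4,c4): row 4 has {1,2,3}; column 4 has {1,2,3}, so it must be 4.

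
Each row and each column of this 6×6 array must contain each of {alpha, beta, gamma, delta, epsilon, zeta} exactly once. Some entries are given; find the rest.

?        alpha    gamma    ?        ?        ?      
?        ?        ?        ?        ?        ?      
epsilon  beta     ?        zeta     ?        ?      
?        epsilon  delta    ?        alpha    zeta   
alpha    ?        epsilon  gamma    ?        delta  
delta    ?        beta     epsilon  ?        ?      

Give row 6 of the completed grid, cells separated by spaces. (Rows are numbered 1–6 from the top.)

delta gamma beta epsilon zeta alpha

(r3,c3) = alpha
(r3,c6) = gamma
(r4,c4) = beta
(r5,c2) = zeta
(r5,c5) = beta
(r6,c2) = gamma
(r6,c5) = zeta
(r6,c6) = alpha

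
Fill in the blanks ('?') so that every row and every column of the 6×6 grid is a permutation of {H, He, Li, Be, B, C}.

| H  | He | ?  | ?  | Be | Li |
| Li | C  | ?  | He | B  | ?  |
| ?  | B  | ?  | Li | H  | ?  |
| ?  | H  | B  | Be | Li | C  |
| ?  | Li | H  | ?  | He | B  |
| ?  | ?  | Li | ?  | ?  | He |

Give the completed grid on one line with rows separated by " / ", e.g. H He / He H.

row 1 has {H,He,Li,Be}; column 3 has {H,Li,B} — only C is left for (r1,c3).
row 1 has {H,He,Li,Be,C}; column 4 has {He,Li,Be} — only B is left for (r1,c4).
row 2 has {He,Li,B,C}; column 3 has {H,Li,B,C} — only Be is left for (r2,c3).
row 2 has {He,Li,Be,B,C}; column 6 has {He,Li,B,C} — only H is left for (r2,c6).
row 3 has {H,Li,B}; column 3 has {H,Li,Be,B,C} — only He is left for (r3,c3).
row 3 has {H,He,Li,B}; column 6 has {H,He,Li,B,C} — only Be is left for (r3,c6).
row 4 has {H,Li,Be,B,C}; column 1 has {H,Li} — only He is left for (r4,c1).
row 5 has {H,He,Li,B}; column 4 has {He,Li,Be,B} — only C is left for (r5,c4).
row 6 has {He,Li}; column 2 has {H,He,Li,B,C} — only Be is left for (r6,c2).
row 6 has {He,Li,Be}; column 4 has {He,Li,Be,B,C} — only H is left for (r6,c4).
row 6 has {H,He,Li,Be}; column 5 has {H,He,Li,Be,B} — only C is left for (r6,c5).
row 3 has {H,He,Li,Be,B}; column 1 has {H,He,Li} — only C is left for (r3,c1).
row 5 has {H,He,Li,B,C}; column 1 has {H,He,Li,C} — only Be is left for (r5,c1).
row 6 has {H,He,Li,Be,C}; column 1 has {H,He,Li,Be,C} — only B is left for (r6,c1).

H He C B Be Li / Li C Be He B H / C B He Li H Be / He H B Be Li C / Be Li H C He B / B Be Li H C He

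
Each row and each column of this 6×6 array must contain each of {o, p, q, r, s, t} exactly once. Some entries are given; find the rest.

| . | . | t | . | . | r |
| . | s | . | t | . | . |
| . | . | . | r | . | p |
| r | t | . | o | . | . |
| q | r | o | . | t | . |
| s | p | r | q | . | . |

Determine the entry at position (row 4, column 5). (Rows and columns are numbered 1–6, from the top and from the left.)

Cell (r5,c6): row 5 has {o,q,r,t}; column 6 has {p,r} → s.
Cell (r6,c5): row 6 has {p,q,r,s}; column 5 has {t} → o.
Cell (r6,c6): row 6 has {o,p,q,r,s}; column 6 has {p,r,s} → t.
Cell (r4,c6): row 4 has {o,r,t}; column 6 has {p,r,s,t} → q.
Cell (r5,c4): row 5 has {o,q,r,s,t}; column 4 has {o,q,r,t} → p.
Cell (r1,c4): row 1 has {r,t}; column 4 has {o,p,q,r,t} → s.
Cell (r2,c6): row 2 has {s,t}; column 6 has {p,q,r,s,t} → o.
Cell (r2,c1): row 2 has {o,s,t}; column 1 has {q,r,s} → p.
Cell (r2,c3): row 2 has {o,p,s,t}; column 3 has {o,r,t} → q.
Cell (r2,c5): row 2 has {o,p,q,s,t}; column 5 has {o,t} → r.
Cell (r3,c3): row 3 has {p,r}; column 3 has {o,q,r,t} → s.
Cell (r3,c5): row 3 has {p,r,s}; column 5 has {o,r,t} → q.
Cell (r4,c3): row 4 has {o,q,r,t}; column 3 has {o,q,r,s,t} → p.
Cell (r4,c5): row 4 has {o,p,q,r,t}; column 5 has {o,q,r,t} → s.

s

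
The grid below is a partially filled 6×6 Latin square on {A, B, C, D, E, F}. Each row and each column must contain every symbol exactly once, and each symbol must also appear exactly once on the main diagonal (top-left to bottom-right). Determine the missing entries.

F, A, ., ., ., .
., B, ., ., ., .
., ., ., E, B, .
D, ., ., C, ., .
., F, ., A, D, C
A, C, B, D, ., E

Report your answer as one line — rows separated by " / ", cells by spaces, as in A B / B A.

F A C B E D / E B D F C A / C D A E B F / D E F C A B / B F E A D C / A C B D F E

(r1,c4) = B
(r1,c6) = D
(r2,c4) = F
(r2,c6) = A
(r3,c1) = C
(r3,c2) = D
(r3,c3) = A
(r3,c6) = F
(r4,c2) = E
(r4,c3) = F
(r4,c5) = A
(r4,c6) = B
(r5,c3) = E
(r6,c5) = F
(r1,c3) = C
(r1,c5) = E
(r2,c1) = E
(r2,c3) = D
(r2,c5) = C
(r5,c1) = B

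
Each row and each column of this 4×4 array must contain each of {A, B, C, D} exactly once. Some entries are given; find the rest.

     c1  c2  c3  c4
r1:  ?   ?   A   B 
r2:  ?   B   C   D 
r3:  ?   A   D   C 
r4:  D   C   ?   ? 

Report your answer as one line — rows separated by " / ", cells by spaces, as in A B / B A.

C D A B / A B C D / B A D C / D C B A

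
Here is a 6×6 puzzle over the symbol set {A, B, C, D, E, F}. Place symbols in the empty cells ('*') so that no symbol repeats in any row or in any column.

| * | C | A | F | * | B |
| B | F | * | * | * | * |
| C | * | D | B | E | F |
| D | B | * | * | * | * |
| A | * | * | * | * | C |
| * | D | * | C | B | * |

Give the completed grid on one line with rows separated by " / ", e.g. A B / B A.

E C A F D B / B F C E A D / C A D B E F / D B F A C E / A E B D F C / F D E C B A

(r1,c1) = E
(r1,c5) = D
(r3,c2) = A
(r5,c2) = E
(r5,c4) = D
(r5,c5) = F
(r6,c1) = F
(r6,c3) = E
(r6,c6) = A
(r2,c3) = C
(r2,c5) = A
(r4,c3) = F
(r4,c5) = C
(r4,c6) = E
(r5,c3) = B
(r2,c4) = E
(r2,c6) = D
(r4,c4) = A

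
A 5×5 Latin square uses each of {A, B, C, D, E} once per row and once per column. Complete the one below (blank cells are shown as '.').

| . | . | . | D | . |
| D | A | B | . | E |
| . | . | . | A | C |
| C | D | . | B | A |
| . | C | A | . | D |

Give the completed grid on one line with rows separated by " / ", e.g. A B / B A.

At row 1, column 5: row 1 has {D}; column 5 has {A,C,D,E}; that leaves B.
At row 2, column 4: row 2 has {A,B,D,E}; column 4 has {A,B,D}; that leaves C.
At row 4, column 3: row 4 has {A,B,C,D}; column 3 has {A,B}; that leaves E.
At row 5, column 4: row 5 has {A,C,D}; column 4 has {A,B,C,D}; that leaves E.
At row 1, column 2: row 1 has {B,D}; column 2 has {A,C,D}; that leaves E.
At row 1, column 3: row 1 has {B,D,E}; column 3 has {A,B,E}; that leaves C.
At row 3, column 2: row 3 has {A,C}; column 2 has {A,C,D,E}; that leaves B.
At row 3, column 3: row 3 has {A,B,C}; column 3 has {A,B,C,E}; that leaves D.
At row 5, column 1: row 5 has {A,C,D,E}; column 1 has {C,D}; that leaves B.
At row 1, column 1: row 1 has {B,C,D,E}; column 1 has {B,C,D}; that leaves A.
At row 3, column 1: row 3 has {A,B,C,D}; column 1 has {A,B,C,D}; that leaves E.

A E C D B / D A B C E / E B D A C / C D E B A / B C A E D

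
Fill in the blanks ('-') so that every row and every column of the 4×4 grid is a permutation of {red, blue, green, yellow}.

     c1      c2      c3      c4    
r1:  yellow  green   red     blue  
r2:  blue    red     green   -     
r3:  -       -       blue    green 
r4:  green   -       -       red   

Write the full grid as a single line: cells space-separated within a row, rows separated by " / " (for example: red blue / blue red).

At row 2, column 4: row 2 has {red,blue,green}; column 4 has {red,blue,green}; that leaves yellow.
At row 3, column 1: row 3 has {blue,green}; column 1 has {blue,green,yellow}; that leaves red.
At row 3, column 2: row 3 has {red,blue,green}; column 2 has {red,green}; that leaves yellow.
At row 4, column 2: row 4 has {red,green}; column 2 has {red,green,yellow}; that leaves blue.
At row 4, column 3: row 4 has {red,blue,green}; column 3 has {red,blue,green}; that leaves yellow.

yellow green red blue / blue red green yellow / red yellow blue green / green blue yellow red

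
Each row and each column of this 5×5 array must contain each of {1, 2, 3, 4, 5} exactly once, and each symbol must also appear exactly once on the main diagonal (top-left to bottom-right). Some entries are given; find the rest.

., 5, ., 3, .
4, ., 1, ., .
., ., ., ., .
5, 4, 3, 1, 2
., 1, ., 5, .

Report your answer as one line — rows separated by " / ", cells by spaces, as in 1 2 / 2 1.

Cell (r1,c1): row 1 has {3,5}; column 1 has {4,5}; the diagonal has {1} → 2.
Cell (r1,c3): row 1 has {2,3,5}; column 3 has {1,3} → 4.
Cell (r1,c5): row 1 has {2,3,4,5}; column 5 has {2} → 1.
Cell (r2,c2): row 2 has {1,4}; column 2 has {1,4,5}; the diagonal has {1,2} → 3.
Cell (r2,c4): row 2 has {1,3,4}; column 4 has {1,3,5} → 2.
Cell (r2,c5): row 2 has {1,2,3,4}; column 5 has {1,2} → 5.
Cell (r3,c2): row 3 is empty so far; column 2 has {1,3,4,5} → 2.
Cell (r3,c3): row 3 has {2}; column 3 has {1,3,4}; the diagonal has {1,2,3} → 5.
Cell (r3,c4): row 3 has {2,5}; column 4 has {1,2,3,5} → 4.
Cell (r3,c5): row 3 has {2,4,5}; column 5 has {1,2,5} → 3.
Cell (r5,c1): row 5 has {1,5}; column 1 has {2,4,5} → 3.
Cell (r5,c3): row 5 has {1,3,5}; column 3 has {1,3,4,5} → 2.
Cell (r5,c5): row 5 has {1,2,3,5}; column 5 has {1,2,3,5}; the diagonal has {1,2,3,5} → 4.
Cell (r3,c1): row 3 has {2,3,4,5}; column 1 has {2,3,4,5} → 1.

2 5 4 3 1 / 4 3 1 2 5 / 1 2 5 4 3 / 5 4 3 1 2 / 3 1 2 5 4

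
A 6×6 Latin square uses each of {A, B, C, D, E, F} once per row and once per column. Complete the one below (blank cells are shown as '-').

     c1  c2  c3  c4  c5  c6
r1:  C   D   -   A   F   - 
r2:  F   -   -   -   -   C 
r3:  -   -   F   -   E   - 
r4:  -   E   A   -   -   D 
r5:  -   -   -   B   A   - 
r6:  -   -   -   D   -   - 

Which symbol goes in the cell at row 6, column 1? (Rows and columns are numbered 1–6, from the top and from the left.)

(r2,c4) = E
(r3,c4) = C
(r4,c1) = B
(r4,c4) = F
(r4,c5) = C
(r6,c5) = B
(r2,c5) = D
(r2,c3) = B
(r1,c3) = E
(r1,c6) = B
(r2,c2) = A
(r3,c2) = B
(r3,c6) = A
(r6,c3) = C
(r3,c1) = D
(r5,c1) = E
(r5,c3) = D
(r5,c6) = F
(r6,c1) = A

A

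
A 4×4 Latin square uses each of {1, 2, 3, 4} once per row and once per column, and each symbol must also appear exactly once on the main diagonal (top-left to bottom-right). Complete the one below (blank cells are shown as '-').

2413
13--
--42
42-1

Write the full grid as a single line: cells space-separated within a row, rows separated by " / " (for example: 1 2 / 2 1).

(r2,c3) = 2
(r2,c4) = 4
(r3,c1) = 3
(r3,c2) = 1
(r4,c3) = 3

2 4 1 3 / 1 3 2 4 / 3 1 4 2 / 4 2 3 1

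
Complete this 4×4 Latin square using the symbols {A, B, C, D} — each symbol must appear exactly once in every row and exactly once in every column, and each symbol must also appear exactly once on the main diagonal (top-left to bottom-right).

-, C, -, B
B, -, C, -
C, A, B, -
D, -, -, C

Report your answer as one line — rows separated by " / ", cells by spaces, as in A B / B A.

A C D B / B D C A / C A B D / D B A C

(r1,c1): row 1 has {B,C}; column 1 has {B,C,D}; the diagonal has {B,C}, so it must be A.
(r1,c3): row 1 has {A,B,C}; column 3 has {B,C}, so it must be D.
(r2,c2): row 2 has {B,C}; column 2 has {A,C}; the diagonal has {A,B,C}, so it must be D.
(r2,c4): row 2 has {B,C,D}; column 4 has {B,C}, so it must be A.
(r3,c4): row 3 has {A,B,C}; column 4 has {A,B,C}, so it must be D.
(r4,c2): row 4 has {C,D}; column 2 has {A,C,D}, so it must be B.
(r4,c3): row 4 has {B,C,D}; column 3 has {B,C,D}, so it must be A.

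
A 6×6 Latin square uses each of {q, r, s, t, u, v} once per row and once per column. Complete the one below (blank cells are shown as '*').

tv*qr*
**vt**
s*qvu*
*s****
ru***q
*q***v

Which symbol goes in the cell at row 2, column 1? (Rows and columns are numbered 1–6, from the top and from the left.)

q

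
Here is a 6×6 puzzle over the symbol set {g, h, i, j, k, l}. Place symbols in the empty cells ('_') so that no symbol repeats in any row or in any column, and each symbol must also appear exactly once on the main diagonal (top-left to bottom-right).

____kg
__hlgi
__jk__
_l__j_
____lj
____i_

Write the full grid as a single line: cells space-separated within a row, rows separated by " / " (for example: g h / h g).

i j l h k g / j k h l g i / g i j k h l / h l i g j k / k h g i l j / l g k j i h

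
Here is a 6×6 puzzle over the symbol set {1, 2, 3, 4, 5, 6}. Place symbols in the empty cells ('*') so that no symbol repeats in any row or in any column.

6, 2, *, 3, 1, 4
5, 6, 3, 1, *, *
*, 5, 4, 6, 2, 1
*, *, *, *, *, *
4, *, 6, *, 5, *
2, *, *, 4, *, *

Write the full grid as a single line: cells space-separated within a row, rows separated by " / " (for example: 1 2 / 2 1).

6 2 5 3 1 4 / 5 6 3 1 4 2 / 3 5 4 6 2 1 / 1 4 2 5 3 6 / 4 1 6 2 5 3 / 2 3 1 4 6 5

row 1 has {1,2,3,4,6}; column 3 has {3,4,6} — only 5 is left for (r1,c3).
row 2 has {1,3,5,6}; column 5 has {1,2,5} — only 4 is left for (r2,c5).
row 2 has {1,3,4,5,6}; column 6 has {1,4} — only 2 is left for (r2,c6).
row 3 has {1,2,4,5,6}; column 1 has {2,4,5,6} — only 3 is left for (r3,c1).
row 4 is empty so far; column 1 has {2,3,4,5,6} — only 1 is left for (r4,c1).
row 4 has {1}; column 3 has {3,4,5,6} — only 2 is left for (r4,c3).
row 4 has {1,2}; column 4 has {1,3,4,6} — only 5 is left for (r4,c4).
row 5 has {4,5,6}; column 4 has {1,3,4,5,6} — only 2 is left for (r5,c4).
row 5 has {2,4,5,6}; column 6 has {1,2,4} — only 3 is left for (r5,c6).
row 6 has {2,4}; column 3 has {2,3,4,5,6} — only 1 is left for (r6,c3).
row 4 has {1,2,5}; column 6 has {1,2,3,4} — only 6 is left for (r4,c6).
row 5 has {2,3,4,5,6}; column 2 has {2,5,6} — only 1 is left for (r5,c2).
row 6 has {1,2,4}; column 2 has {1,2,5,6} — only 3 is left for (r6,c2).
row 6 has {1,2,3,4}; column 5 has {1,2,4,5} — only 6 is left for (r6,c5).
row 6 has {1,2,3,4,6}; column 6 has {1,2,3,4,6} — only 5 is left for (r6,c6).
row 4 has {1,2,5,6}; column 2 has {1,2,3,5,6} — only 4 is left for (r4,c2).
row 4 has {1,2,4,5,6}; column 5 has {1,2,4,5,6} — only 3 is left for (r4,c5).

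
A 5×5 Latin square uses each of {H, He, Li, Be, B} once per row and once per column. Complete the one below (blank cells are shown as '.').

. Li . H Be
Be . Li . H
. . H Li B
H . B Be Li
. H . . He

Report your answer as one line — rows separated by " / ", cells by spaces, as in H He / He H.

B Li He H Be / Be B Li He H / He Be H Li B / H He B Be Li / Li H Be B He

(r1,c3) = He
(r3,c1) = He
(r3,c2) = Be
(r4,c2) = He
(r5,c3) = Be
(r5,c4) = B
(r1,c1) = B
(r2,c2) = B
(r2,c4) = He
(r5,c1) = Li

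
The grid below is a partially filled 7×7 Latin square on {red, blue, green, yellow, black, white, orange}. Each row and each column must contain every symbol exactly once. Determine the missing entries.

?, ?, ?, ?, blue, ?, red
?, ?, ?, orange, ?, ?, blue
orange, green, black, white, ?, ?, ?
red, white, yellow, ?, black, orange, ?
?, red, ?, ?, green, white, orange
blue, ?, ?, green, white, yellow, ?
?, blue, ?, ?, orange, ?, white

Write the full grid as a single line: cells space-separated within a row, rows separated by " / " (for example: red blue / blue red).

white yellow orange black blue green red / green black white orange yellow red blue / orange green black white red blue yellow / red white yellow blue black orange green / black red blue yellow green white orange / blue orange red green white yellow black / yellow blue green red orange black white

(r3,c7) = yellow
(r4,c4) = blue
(r4,c7) = green
(r5,c3) = blue
(r6,c7) = black
(r3,c5) = red
(r3,c6) = blue
(r6,c2) = orange
(r6,c3) = red
(r7,c3) = green
(r2,c3) = white
(r2,c5) = yellow
(r1,c3) = orange
(r2,c2) = black
(r1,c2) = yellow
(r1,c4) = black
(r1,c6) = green
(r2,c1) = green
(r2,c6) = red
(r5,c4) = yellow
(r7,c4) = red
(r7,c6) = black
(r1,c1) = white
(r5,c1) = black
(r7,c1) = yellow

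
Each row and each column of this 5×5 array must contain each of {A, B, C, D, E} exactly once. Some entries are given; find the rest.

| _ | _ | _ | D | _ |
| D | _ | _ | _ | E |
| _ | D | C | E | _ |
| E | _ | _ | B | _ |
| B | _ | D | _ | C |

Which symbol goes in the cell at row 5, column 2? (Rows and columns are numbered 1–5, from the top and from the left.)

E

(r3,c1) = A
(r3,c5) = B
(r4,c3) = A
(r4,c5) = D
(r5,c4) = A
(r1,c1) = C
(r1,c5) = A
(r2,c3) = B
(r2,c4) = C
(r4,c2) = C
(r5,c2) = E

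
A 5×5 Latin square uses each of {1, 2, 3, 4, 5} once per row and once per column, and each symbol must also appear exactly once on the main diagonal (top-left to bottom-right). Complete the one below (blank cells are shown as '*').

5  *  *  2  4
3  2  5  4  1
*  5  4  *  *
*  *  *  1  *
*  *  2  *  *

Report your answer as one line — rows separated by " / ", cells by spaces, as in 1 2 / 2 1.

5 3 1 2 4 / 3 2 5 4 1 / 1 5 4 3 2 / 2 4 3 1 5 / 4 1 2 5 3

Cell (r3,c4): row 3 has {4,5}; column 4 has {1,2,4} → 3.
Cell (r3,c5): row 3 has {3,4,5}; column 5 has {1,4} → 2.
Cell (r4,c3): row 4 has {1}; column 3 has {2,4,5} → 3.
Cell (r4,c5): row 4 has {1,3}; column 5 has {1,2,4} → 5.
Cell (r5,c4): row 5 has {2}; column 4 has {1,2,3,4} → 5.
Cell (r5,c5): row 5 has {2,5}; column 5 has {1,2,4,5}; the diagonal has {1,2,4,5} → 3.
Cell (r1,c3): row 1 has {2,4,5}; column 3 has {2,3,4,5} → 1.
Cell (r3,c1): row 3 has {2,3,4,5}; column 1 has {3,5} → 1.
Cell (r4,c2): row 4 has {1,3,5}; column 2 has {2,5} → 4.
Cell (r5,c1): row 5 has {2,3,5}; column 1 has {1,3,5} → 4.
Cell (r5,c2): row 5 has {2,3,4,5}; column 2 has {2,4,5} → 1.
Cell (r1,c2): row 1 has {1,2,4,5}; column 2 has {1,2,4,5} → 3.
Cell (r4,c1): row 4 has {1,3,4,5}; column 1 has {1,3,4,5} → 2.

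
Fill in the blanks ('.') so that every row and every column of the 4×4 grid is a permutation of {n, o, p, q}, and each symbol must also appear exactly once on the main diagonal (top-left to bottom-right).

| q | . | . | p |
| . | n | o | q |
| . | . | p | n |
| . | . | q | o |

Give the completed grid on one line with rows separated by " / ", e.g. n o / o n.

q o n p / p n o q / o q p n / n p q o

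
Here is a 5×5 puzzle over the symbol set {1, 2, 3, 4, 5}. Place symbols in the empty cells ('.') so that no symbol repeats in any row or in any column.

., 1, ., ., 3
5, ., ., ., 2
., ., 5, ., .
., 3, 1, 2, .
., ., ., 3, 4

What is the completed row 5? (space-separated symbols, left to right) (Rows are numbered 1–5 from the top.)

1 5 2 3 4

(r2,c2) = 4
(r2,c3) = 3
(r2,c4) = 1
(r3,c2) = 2
(r3,c4) = 4
(r3,c5) = 1
(r4,c1) = 4
(r4,c5) = 5
(r5,c2) = 5
(r5,c3) = 2
(r1,c1) = 2
(r1,c3) = 4
(r1,c4) = 5
(r3,c1) = 3
(r5,c1) = 1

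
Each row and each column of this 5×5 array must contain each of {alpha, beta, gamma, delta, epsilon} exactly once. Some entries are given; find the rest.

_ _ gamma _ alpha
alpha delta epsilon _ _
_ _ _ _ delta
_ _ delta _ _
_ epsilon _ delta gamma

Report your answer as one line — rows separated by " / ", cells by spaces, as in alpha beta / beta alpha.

delta beta gamma epsilon alpha / alpha delta epsilon gamma beta / epsilon gamma beta alpha delta / gamma alpha delta beta epsilon / beta epsilon alpha delta gamma

(r1,c2) = beta
(r1,c4) = epsilon
(r2,c5) = beta
(r4,c5) = epsilon
(r5,c1) = beta
(r5,c3) = alpha
(r1,c1) = delta
(r2,c4) = gamma
(r3,c3) = beta
(r3,c4) = alpha
(r4,c1) = gamma
(r4,c2) = alpha
(r4,c4) = beta
(r3,c1) = epsilon
(r3,c2) = gamma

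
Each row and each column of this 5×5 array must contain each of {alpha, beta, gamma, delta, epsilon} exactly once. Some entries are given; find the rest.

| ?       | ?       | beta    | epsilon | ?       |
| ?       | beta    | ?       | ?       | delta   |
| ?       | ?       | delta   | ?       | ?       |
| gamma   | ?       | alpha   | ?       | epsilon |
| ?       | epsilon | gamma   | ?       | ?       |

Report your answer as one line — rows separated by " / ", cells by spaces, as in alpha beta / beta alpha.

delta alpha beta epsilon gamma / alpha beta epsilon gamma delta / epsilon gamma delta alpha beta / gamma delta alpha beta epsilon / beta epsilon gamma delta alpha

(r2,c3) = epsilon
(r4,c2) = delta
(r4,c4) = beta
(r2,c1) = alpha
(r2,c4) = gamma
(r3,c4) = alpha
(r5,c4) = delta
(r1,c1) = delta
(r3,c2) = gamma
(r3,c5) = beta
(r5,c1) = beta
(r5,c5) = alpha
(r1,c2) = alpha
(r1,c5) = gamma
(r3,c1) = epsilon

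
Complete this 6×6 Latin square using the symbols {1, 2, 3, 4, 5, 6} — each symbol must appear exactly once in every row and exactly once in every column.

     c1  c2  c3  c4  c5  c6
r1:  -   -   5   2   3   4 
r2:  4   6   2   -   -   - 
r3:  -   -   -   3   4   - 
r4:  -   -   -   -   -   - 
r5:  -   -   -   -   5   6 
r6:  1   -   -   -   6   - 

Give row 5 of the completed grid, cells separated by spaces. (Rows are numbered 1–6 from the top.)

2 3 4 1 5 6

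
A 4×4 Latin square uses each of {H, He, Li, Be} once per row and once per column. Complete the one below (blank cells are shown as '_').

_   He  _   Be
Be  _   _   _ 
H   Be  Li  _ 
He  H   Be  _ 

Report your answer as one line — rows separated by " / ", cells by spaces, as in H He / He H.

Li He H Be / Be Li He H / H Be Li He / He H Be Li

At row 1, column 1: row 1 has {He,Be}; column 1 has {H,He,Be}; that leaves Li.
At row 1, column 3: row 1 has {He,Li,Be}; column 3 has {Li,Be}; that leaves H.
At row 2, column 2: row 2 has {Be}; column 2 has {H,He,Be}; that leaves Li.
At row 2, column 3: row 2 has {Li,Be}; column 3 has {H,Li,Be}; that leaves He.
At row 2, column 4: row 2 has {He,Li,Be}; column 4 has {Be}; that leaves H.
At row 3, column 4: row 3 has {H,Li,Be}; column 4 has {H,Be}; that leaves He.
At row 4, column 4: row 4 has {H,He,Be}; column 4 has {H,He,Be}; that leaves Li.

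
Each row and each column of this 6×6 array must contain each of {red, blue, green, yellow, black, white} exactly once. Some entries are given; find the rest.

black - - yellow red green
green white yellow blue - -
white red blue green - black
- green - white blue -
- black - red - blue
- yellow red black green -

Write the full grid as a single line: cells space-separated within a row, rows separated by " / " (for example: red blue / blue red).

(r1,c2) = blue
(r1,c3) = white
(r2,c5) = black
(r2,c6) = red
(r3,c5) = yellow
(r4,c3) = black
(r4,c6) = yellow
(r5,c1) = yellow
(r5,c3) = green
(r5,c5) = white
(r6,c1) = blue
(r6,c6) = white
(r4,c1) = red

black blue white yellow red green / green white yellow blue black red / white red blue green yellow black / red green black white blue yellow / yellow black green red white blue / blue yellow red black green white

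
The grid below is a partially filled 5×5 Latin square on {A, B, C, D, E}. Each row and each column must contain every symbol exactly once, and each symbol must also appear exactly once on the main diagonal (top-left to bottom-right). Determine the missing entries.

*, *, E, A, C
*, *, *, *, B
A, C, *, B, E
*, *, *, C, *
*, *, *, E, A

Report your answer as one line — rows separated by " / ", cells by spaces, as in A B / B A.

B D E A C / C E A D B / A C D B E / E A B C D / D B C E A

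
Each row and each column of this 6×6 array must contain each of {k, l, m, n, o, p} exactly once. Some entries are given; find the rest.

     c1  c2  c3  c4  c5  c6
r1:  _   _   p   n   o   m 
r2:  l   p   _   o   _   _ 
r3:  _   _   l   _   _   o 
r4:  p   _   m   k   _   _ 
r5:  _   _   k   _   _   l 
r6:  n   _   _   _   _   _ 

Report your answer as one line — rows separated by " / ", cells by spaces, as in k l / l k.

Cell (r1,c1): row 1 has {m,n,o,p}; column 1 has {l,n,p} → k.
Cell (r1,c2): row 1 has {k,m,n,o,p}; column 2 has {p} → l.
Cell (r2,c3): row 2 has {l,o,p}; column 3 has {k,l,m,p} → n.
Cell (r2,c6): row 2 has {l,n,o,p}; column 6 has {l,m,o} → k.
Cell (r3,c1): row 3 has {l,o}; column 1 has {k,l,n,p} → m.
Cell (r3,c4): row 3 has {l,m,o}; column 4 has {k,n,o} → p.
Cell (r4,c6): row 4 has {k,m,p}; column 6 has {k,l,m,o} → n.
Cell (r5,c1): row 5 has {k,l}; column 1 has {k,l,m,n,p} → o.
Cell (r5,c4): row 5 has {k,l,o}; column 4 has {k,n,o,p} → m.
Cell (r6,c3): row 6 has {n}; column 3 has {k,l,m,n,p} → o.
Cell (r6,c4): row 6 has {n,o}; column 4 has {k,m,n,o,p} → l.
Cell (r6,c6): row 6 has {l,n,o}; column 6 has {k,l,m,n,o} → p.
Cell (r2,c5): row 2 has {k,l,n,o,p}; column 5 has {o} → m.
Cell (r4,c2): row 4 has {k,m,n,p}; column 2 has {l,p} → o.
Cell (r4,c5): row 4 has {k,m,n,o,p}; column 5 has {m,o} → l.
Cell (r5,c2): row 5 has {k,l,m,o}; column 2 has {l,o,p} → n.
Cell (r5,c5): row 5 has {k,l,m,n,o}; column 5 has {l,m,o} → p.
Cell (r6,c5): row 6 has {l,n,o,p}; column 5 has {l,m,o,p} → k.
Cell (r3,c2): row 3 has {l,m,o,p}; column 2 has {l,n,o,p} → k.
Cell (r3,c5): row 3 has {k,l,m,o,p}; column 5 has {k,l,m,o,p} → n.
Cell (r6,c2): row 6 has {k,l,n,o,p}; column 2 has {k,l,n,o,p} → m.

k l p n o m / l p n o m k / m k l p n o / p o m k l n / o n k m p l / n m o l k p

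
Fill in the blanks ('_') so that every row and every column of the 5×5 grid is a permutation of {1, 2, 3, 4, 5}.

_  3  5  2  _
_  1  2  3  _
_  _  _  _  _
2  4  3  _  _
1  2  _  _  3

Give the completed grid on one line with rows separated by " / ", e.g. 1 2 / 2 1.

4 3 5 2 1 / 5 1 2 3 4 / 3 5 1 4 2 / 2 4 3 1 5 / 1 2 4 5 3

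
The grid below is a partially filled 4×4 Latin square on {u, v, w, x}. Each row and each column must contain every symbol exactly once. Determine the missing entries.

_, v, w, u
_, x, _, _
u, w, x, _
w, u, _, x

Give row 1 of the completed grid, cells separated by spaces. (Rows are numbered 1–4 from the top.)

x v w u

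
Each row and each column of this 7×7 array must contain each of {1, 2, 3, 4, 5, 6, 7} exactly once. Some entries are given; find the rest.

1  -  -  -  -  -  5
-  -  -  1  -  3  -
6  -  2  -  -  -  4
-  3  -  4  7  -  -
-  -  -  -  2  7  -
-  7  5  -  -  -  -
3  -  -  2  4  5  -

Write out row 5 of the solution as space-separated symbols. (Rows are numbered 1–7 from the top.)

4 6 3 5 2 7 1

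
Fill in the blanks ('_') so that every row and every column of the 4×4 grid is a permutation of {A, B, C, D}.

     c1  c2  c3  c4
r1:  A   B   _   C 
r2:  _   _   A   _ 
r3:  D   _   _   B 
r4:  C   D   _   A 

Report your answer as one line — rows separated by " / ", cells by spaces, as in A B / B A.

A B D C / B C A D / D A C B / C D B A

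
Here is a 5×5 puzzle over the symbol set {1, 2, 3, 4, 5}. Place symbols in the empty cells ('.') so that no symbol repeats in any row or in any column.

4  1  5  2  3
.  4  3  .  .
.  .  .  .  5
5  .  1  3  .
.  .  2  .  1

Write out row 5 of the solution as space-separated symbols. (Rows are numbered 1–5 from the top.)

3 5 2 4 1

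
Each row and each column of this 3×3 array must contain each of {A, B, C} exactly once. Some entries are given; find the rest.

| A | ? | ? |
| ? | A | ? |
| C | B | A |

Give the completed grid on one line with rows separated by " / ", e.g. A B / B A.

(r1,c2) = C
(r1,c3) = B
(r2,c1) = B
(r2,c3) = C

A C B / B A C / C B A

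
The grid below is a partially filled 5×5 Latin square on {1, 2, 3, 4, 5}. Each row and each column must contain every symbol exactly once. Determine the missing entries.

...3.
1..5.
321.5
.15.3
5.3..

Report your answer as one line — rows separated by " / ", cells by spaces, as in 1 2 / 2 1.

2 5 4 3 1 / 1 3 2 5 4 / 3 2 1 4 5 / 4 1 5 2 3 / 5 4 3 1 2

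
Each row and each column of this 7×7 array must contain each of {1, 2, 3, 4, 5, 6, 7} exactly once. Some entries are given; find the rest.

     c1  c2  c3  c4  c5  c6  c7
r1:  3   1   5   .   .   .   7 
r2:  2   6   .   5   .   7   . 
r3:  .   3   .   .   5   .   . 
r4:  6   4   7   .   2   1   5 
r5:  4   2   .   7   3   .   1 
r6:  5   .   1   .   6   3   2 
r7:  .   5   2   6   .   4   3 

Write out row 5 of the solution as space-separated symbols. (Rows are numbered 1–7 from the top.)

4 2 6 7 3 5 1

row 1 has {1,3,5,7}; column 5 has {2,3,5,6} — only 4 is left for (r1,c5).
row 2 has {2,5,6,7}; column 5 has {2,3,4,5,6} — only 1 is left for (r2,c5).
row 2 has {1,2,5,6,7}; column 7 has {1,2,3,5,7} — only 4 is left for (r2,c7).
row 3 has {3,5}; column 7 has {1,2,3,4,5,7} — only 6 is left for (r3,c7).
row 4 has {1,2,4,5,6,7}; column 4 has {5,6,7} — only 3 is left for (r4,c4).
row 5 has {1,2,3,4,7}; column 3 has {1,2,5,7} — only 6 is left for (r5,c3).
row 5 has {1,2,3,4,6,7}; column 6 has {1,3,4,7} — only 5 is left for (r5,c6).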